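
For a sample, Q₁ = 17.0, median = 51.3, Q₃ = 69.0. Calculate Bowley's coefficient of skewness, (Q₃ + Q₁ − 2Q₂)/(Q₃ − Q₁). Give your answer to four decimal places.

numerator: Q₃ + Q₁ − 2Q₂ = 69.0 + 17.0 − 2×51.3 = -16.6000
denominator: Q₃ − Q₁ = 69.0 − 17.0 = 52.0000
Bowley skewness = -16.6000 / 52.0000 ≈ -0.3192

-0.3192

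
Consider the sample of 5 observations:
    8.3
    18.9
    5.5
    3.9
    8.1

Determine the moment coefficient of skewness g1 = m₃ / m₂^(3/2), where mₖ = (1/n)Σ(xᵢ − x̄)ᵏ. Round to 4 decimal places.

1.1344

x̄ = (8.3 + 18.9 + 5.5 + 3.9 + 8.1) / 5 = 8.9400
deviations (xᵢ − x̄): -0.6400, 9.9600, -3.4400, -5.0400, -0.8400
Σ(xᵢ − x̄)² = 137.5520 ⇒ m₂ = 137.5520/5 = 27.51040
Σ(xᵢ − x̄)³ = 818.4614 ⇒ m₃ = 818.4614/5 = 163.69229
m₂^(3/2) = 27.51040^(1.5) = 144.29303
g1 = m₃ / m₂^(3/2) = 163.69229 / 144.29303 ≈ 1.1344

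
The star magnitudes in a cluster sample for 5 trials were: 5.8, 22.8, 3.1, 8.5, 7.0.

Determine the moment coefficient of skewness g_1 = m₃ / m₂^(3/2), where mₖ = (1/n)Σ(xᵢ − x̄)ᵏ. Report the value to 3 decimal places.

x̄ = (5.8 + 22.8 + 3.1 + 8.5 + 7.0) / 5 = 9.4400
deviations (xᵢ − x̄): -3.6400, 13.3600, -6.3400, -0.9400, -2.4400
Σ(xᵢ − x̄)² = 238.7720 ⇒ m₂ = 238.7720/5 = 47.75440
Σ(xᵢ − x̄)³ = 2066.1950 ⇒ m₃ = 2066.1950/5 = 413.23901
m₂^(3/2) = 47.75440^(1.5) = 330.00467
g_1 = m₃ / m₂^(3/2) = 413.23901 / 330.00467 ≈ 1.252

1.252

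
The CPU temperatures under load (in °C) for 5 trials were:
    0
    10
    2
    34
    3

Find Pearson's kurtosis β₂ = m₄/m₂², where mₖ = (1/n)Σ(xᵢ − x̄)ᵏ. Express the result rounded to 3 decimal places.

2.877

x̄ = 9.8000
Σ(xᵢ − x̄)² = 788.8000 ⇒ m₂ = 157.76000
Σ(xᵢ − x̄)⁴ = 358037.5360 ⇒ m₄ = 71607.50720
m₂² = 24888.21760
β₂ = m₄/m₂² = 71607.50720 / 24888.21760 ≈ 2.877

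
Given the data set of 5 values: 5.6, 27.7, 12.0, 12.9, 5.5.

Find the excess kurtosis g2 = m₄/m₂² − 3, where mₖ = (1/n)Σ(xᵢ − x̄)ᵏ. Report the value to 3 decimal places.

x̄ = 12.7400
Σ(xᵢ − x̄)² = 327.7720 ⇒ m₂ = 65.55440
Σ(xᵢ − x̄)⁴ = 55433.9811 ⇒ m₄ = 11086.79622
m₂² = 4297.37936
g2 = m₄/m₂² − 3 = 2.57990 − 3 ≈ -0.420

-0.420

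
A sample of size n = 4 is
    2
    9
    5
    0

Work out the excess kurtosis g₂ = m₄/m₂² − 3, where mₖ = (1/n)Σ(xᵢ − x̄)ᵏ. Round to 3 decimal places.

-1.302

x̄ = 4.0000
Σ(xᵢ − x̄)² = 46.0000 ⇒ m₂ = 11.50000
Σ(xᵢ − x̄)⁴ = 898.0000 ⇒ m₄ = 224.50000
m₂² = 132.25000
g₂ = m₄/m₂² − 3 = 1.69754 − 3 ≈ -1.302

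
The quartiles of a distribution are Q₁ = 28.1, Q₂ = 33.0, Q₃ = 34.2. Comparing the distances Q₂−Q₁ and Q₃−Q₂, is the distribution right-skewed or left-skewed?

Q₂ − Q₁ = 4.9;  Q₃ − Q₂ = 1.2
Q₂ − Q₁ > Q₃ − Q₂ ⇒ the lower half is more spread out ⇒ left-skewed.

left-skewed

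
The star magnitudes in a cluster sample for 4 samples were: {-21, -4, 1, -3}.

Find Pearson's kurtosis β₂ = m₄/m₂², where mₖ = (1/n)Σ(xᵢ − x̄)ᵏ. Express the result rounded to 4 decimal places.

2.2247

x̄ = -6.7500
Σ(xᵢ − x̄)² = 284.7500 ⇒ m₂ = 71.18750
Σ(xᵢ − x̄)⁴ = 45096.8281 ⇒ m₄ = 11274.20703
m₂² = 5067.66016
β₂ = m₄/m₂² = 11274.20703 / 5067.66016 ≈ 2.2247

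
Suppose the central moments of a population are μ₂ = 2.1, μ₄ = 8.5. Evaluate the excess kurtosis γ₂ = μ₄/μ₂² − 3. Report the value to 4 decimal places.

-1.0726

μ₂² = 2.1² = 4.41000
μ₄/μ₂² = 8.5 / 4.41000 = 1.92744
γ₂ = 1.92744 − 3 ≈ -1.0726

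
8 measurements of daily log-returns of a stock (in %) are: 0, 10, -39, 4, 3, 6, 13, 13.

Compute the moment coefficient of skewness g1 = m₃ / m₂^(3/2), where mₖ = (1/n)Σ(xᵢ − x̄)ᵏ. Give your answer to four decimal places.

-1.9233

x̄ = (0 + 10 - 39 + 4 + 3 + 6 + 13 + 13) / 8 = 1.2500
deviations (xᵢ − x̄): -1.2500, 8.7500, -40.2500, 2.7500, 1.7500, 4.7500, 11.7500, 11.7500
Σ(xᵢ − x̄)² = 2007.5000 ⇒ m₂ = 2007.5000/8 = 250.93750
Σ(xᵢ − x̄)³ = -61161.7500 ⇒ m₃ = -61161.7500/8 = -7645.21875
m₂^(3/2) = 250.93750^(1.5) = 3975.10267
g1 = m₃ / m₂^(3/2) = -7645.21875 / 3975.10267 ≈ -1.9233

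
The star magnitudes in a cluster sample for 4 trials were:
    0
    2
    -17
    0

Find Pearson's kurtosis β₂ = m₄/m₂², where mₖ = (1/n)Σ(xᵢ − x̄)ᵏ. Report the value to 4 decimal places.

2.3058

x̄ = -3.7500
Σ(xᵢ − x̄)² = 236.7500 ⇒ m₂ = 59.18750
Σ(xᵢ − x̄)⁴ = 32310.8281 ⇒ m₄ = 8077.70703
m₂² = 3503.16016
β₂ = m₄/m₂² = 8077.70703 / 3503.16016 ≈ 2.3058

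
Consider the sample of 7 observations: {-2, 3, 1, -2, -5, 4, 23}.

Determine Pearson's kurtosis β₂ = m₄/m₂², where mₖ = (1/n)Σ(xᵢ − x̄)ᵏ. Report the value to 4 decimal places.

x̄ = 3.1429
Σ(xᵢ − x̄)² = 518.8571 ⇒ m₂ = 74.12245
Σ(xᵢ − x̄)⁴ = 161294.5423 ⇒ m₄ = 23042.07747
m₂² = 5494.13744
β₂ = m₄/m₂² = 23042.07747 / 5494.13744 ≈ 4.1939

4.1939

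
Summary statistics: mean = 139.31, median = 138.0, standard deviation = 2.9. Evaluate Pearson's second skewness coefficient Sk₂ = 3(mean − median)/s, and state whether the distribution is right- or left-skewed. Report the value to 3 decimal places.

1.355, right-skewed

Sk₂ = 3(139.31 − 138.0) / 2.9 = 3 × 1.3100 / 2.9
    = 3.9300 / 2.9 ≈ 1.355
Sk₂ > 0 ⇒ mean > median ⇒ right-skewed (positive skew).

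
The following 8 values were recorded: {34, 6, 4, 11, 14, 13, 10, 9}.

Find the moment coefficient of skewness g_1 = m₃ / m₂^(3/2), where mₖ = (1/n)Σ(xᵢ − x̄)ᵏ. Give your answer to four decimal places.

1.6876

x̄ = (34 + 6 + 4 + 11 + 14 + 13 + 10 + 9) / 8 = 12.6250
deviations (xᵢ − x̄): 21.3750, -6.6250, -8.6250, -1.6250, 1.3750, 0.3750, -2.6250, -3.6250
Σ(xᵢ − x̄)² = 599.8750 ⇒ m₂ = 599.8750/8 = 74.98438
Σ(xᵢ − x̄)³ = 8766.2813 ⇒ m₃ = 8766.2813/8 = 1095.78516
m₂^(3/2) = 74.98438^(1.5) = 649.31609
g_1 = m₃ / m₂^(3/2) = 1095.78516 / 649.31609 ≈ 1.6876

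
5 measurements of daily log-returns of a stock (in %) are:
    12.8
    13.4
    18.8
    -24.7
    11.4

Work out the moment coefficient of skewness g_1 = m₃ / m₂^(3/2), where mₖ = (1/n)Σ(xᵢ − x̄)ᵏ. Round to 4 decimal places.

x̄ = (12.8 + 13.4 + 18.8 - 24.7 + 11.4) / 5 = 6.3400
deviations (xᵢ − x̄): 6.4600, 7.0600, 12.4600, -31.0400, 5.0600
Σ(xᵢ − x̄)² = 1235.9120 ⇒ m₂ = 1235.9120/5 = 247.18240
Σ(xᵢ − x̄)³ = -27220.9978 ⇒ m₃ = -27220.9978/5 = -5444.19955
m₂^(3/2) = 247.18240^(1.5) = 3886.21047
g_1 = m₃ / m₂^(3/2) = -5444.19955 / 3886.21047 ≈ -1.4009

-1.4009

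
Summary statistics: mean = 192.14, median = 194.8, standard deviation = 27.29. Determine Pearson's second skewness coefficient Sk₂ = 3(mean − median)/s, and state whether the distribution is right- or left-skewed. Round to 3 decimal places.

-0.292, left-skewed

Sk₂ = 3(192.14 − 194.8) / 27.29 = 3 × -2.6600 / 27.29
    = -7.9800 / 27.29 ≈ -0.292
Sk₂ < 0 ⇒ mean < median ⇒ left-skewed (negative skew).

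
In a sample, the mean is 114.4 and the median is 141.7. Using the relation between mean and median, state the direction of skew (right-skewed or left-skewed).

left-skewed

mean − median = 114.4 − 141.7 = -27.3
mean < median ⇒ the longer tail is on the left ⇒ left-skewed (negatively skewed).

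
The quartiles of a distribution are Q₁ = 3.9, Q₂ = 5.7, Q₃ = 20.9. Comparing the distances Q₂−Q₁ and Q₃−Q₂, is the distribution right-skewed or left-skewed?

right-skewed

Q₂ − Q₁ = 1.8;  Q₃ − Q₂ = 15.2
Q₃ − Q₂ > Q₂ − Q₁ ⇒ the upper half is more spread out ⇒ right-skewed.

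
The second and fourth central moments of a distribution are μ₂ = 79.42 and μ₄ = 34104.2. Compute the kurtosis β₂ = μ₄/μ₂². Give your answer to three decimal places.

μ₂² = 79.42² = 6307.53640
μ₄/μ₂² = 34104.2 / 6307.53640 = 5.40690
β₂ ≈ 5.407

5.407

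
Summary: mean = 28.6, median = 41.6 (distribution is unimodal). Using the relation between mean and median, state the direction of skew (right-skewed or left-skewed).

mean − median = 28.6 − 41.6 = -13.0
mean < median ⇒ the longer tail is on the left ⇒ left-skewed (negatively skewed).

left-skewed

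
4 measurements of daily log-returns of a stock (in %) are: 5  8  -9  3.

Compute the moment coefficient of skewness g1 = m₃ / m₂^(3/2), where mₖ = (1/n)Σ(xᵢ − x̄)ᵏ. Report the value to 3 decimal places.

-0.893

x̄ = (5 + 8 - 9 + 3) / 4 = 1.7500
deviations (xᵢ − x̄): 3.2500, 6.2500, -10.7500, 1.2500
Σ(xᵢ − x̄)² = 166.7500 ⇒ m₂ = 166.7500/4 = 41.68750
Σ(xᵢ − x̄)³ = -961.8750 ⇒ m₃ = -961.8750/4 = -240.46875
m₂^(3/2) = 41.68750^(1.5) = 269.15892
g1 = m₃ / m₂^(3/2) = -240.46875 / 269.15892 ≈ -0.893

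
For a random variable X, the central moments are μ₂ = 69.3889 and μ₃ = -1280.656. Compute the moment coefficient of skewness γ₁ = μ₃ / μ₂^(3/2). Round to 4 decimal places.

σ = √μ₂ = √69.3889 = 8.33000
σ³ = μ₂^(3/2) = 578.00954
γ₁ = μ₃/σ³ = -1280.656 / 578.00954 ≈ -2.2156

-2.2156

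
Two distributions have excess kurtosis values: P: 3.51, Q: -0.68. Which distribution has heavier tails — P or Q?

P

Higher excess kurtosis ⇒ heavier tails relative to the normal distribution.
3.51 vs -0.68: the larger is 3.51, so P has heavier tails. (P is leptokurtic — heavier-than-normal tails; the other is platykurtic.)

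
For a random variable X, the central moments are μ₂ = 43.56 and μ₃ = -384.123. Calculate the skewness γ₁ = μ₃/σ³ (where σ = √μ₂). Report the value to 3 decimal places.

-1.336

σ = √μ₂ = √43.56 = 6.60000
σ³ = μ₂^(3/2) = 287.49600
γ₁ = μ₃/σ³ = -384.123 / 287.49600 ≈ -1.336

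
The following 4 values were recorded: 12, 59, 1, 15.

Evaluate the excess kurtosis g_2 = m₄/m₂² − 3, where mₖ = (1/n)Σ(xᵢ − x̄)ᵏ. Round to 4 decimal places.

x̄ = 21.7500
Σ(xᵢ − x̄)² = 1958.7500 ⇒ m₂ = 489.68750
Σ(xᵢ − x̄)⁴ = 2121826.5781 ⇒ m₄ = 530456.64453
m₂² = 239793.84766
g_2 = m₄/m₂² − 3 = 2.21214 − 3 ≈ -0.7879

-0.7879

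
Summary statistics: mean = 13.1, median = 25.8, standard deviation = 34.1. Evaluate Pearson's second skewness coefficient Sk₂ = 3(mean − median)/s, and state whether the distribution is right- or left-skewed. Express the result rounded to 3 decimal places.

Sk₂ = 3(13.1 − 25.8) / 34.1 = 3 × -12.7000 / 34.1
    = -38.1000 / 34.1 ≈ -1.117
Sk₂ < 0 ⇒ mean < median ⇒ left-skewed (negative skew).

-1.117, left-skewed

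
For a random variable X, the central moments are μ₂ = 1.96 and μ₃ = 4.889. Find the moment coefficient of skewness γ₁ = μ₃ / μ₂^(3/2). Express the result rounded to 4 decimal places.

1.7817

σ = √μ₂ = √1.96 = 1.40000
σ³ = μ₂^(3/2) = 2.74400
γ₁ = μ₃/σ³ = 4.889 / 2.74400 ≈ 1.7817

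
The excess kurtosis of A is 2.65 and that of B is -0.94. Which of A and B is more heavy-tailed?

A

Higher excess kurtosis ⇒ heavier tails relative to the normal distribution.
2.65 vs -0.94: the larger is 2.65, so A has heavier tails. (A is leptokurtic — heavier-than-normal tails; the other is platykurtic.)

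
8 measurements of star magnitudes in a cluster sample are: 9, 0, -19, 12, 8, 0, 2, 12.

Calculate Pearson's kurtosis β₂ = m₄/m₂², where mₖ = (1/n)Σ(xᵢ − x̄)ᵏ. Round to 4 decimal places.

3.7864

x̄ = 3.0000
Σ(xᵢ − x̄)² = 726.0000 ⇒ m₂ = 90.75000
Σ(xᵢ − x̄)⁴ = 249462.0000 ⇒ m₄ = 31182.75000
m₂² = 8235.56250
β₂ = m₄/m₂² = 31182.75000 / 8235.56250 ≈ 3.7864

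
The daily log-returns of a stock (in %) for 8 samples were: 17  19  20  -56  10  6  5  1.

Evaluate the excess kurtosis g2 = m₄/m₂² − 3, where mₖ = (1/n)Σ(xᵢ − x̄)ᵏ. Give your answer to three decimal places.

2.273

x̄ = 2.7500
Σ(xᵢ − x̄)² = 4287.5000 ⇒ m₂ = 535.93750
Σ(xᵢ − x̄)⁴ = 12115699.9063 ⇒ m₄ = 1514462.48828
m₂² = 287229.00391
g2 = m₄/m₂² − 3 = 5.27267 − 3 ≈ 2.273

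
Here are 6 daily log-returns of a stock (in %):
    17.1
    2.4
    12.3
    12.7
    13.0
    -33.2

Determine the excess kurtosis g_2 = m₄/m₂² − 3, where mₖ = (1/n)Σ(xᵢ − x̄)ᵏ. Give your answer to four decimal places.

0.7175

x̄ = 4.0500
Σ(xᵢ − x̄)² = 1783.5750 ⇒ m₂ = 297.26250
Σ(xᵢ − x̄)⁴ = 1970987.3658 ⇒ m₄ = 328497.89431
m₂² = 88364.99391
g_2 = m₄/m₂² − 3 = 3.71751 − 3 ≈ 0.7175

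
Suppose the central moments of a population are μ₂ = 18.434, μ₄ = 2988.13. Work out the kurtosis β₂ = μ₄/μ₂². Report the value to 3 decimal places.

μ₂² = 18.434² = 339.81236
μ₄/μ₂² = 2988.13 / 339.81236 = 8.79347
β₂ ≈ 8.793

8.793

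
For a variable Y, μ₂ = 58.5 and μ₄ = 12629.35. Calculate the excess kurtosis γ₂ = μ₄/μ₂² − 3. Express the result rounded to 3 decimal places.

μ₂² = 58.5² = 3422.25000
μ₄/μ₂² = 12629.35 / 3422.25000 = 3.69036
γ₂ = 3.69036 − 3 ≈ 0.690

0.690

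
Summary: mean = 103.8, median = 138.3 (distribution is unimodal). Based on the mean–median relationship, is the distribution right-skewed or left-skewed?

mean − median = 103.8 − 138.3 = -34.5
mean < median ⇒ the longer tail is on the left ⇒ left-skewed (negatively skewed).

left-skewed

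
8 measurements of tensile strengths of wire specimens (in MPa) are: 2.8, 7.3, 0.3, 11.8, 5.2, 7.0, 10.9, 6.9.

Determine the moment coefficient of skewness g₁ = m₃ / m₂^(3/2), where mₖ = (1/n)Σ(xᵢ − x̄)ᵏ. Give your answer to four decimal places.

-0.1752

x̄ = (2.8 + 7.3 + 0.3 + 11.8 + 5.2 + 7.0 + 10.9 + 6.9) / 8 = 6.5250
deviations (xᵢ − x̄): -3.7250, 0.7750, -6.2250, 5.2750, -1.3250, 0.4750, 4.3750, 0.3750
Σ(xᵢ − x̄)² = 102.3150 ⇒ m₂ = 102.3150/8 = 12.78938
Σ(xᵢ − x̄)³ = -64.0898 ⇒ m₃ = -64.0898/8 = -8.01122
m₂^(3/2) = 12.78938^(1.5) = 45.73766
g₁ = m₃ / m₂^(3/2) = -8.01122 / 45.73766 ≈ -0.1752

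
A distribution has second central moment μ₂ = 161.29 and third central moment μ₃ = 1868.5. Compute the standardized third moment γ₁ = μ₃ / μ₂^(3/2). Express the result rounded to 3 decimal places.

σ = √μ₂ = √161.29 = 12.70000
σ³ = μ₂^(3/2) = 2048.38300
γ₁ = μ₃/σ³ = 1868.5 / 2048.38300 ≈ 0.912

0.912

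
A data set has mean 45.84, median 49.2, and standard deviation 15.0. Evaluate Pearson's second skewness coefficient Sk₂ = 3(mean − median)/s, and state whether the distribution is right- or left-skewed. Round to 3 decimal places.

-0.672, left-skewed

Sk₂ = 3(45.84 − 49.2) / 15.0 = 3 × -3.3600 / 15.0
    = -10.0800 / 15.0 ≈ -0.672
Sk₂ < 0 ⇒ mean < median ⇒ left-skewed (negative skew).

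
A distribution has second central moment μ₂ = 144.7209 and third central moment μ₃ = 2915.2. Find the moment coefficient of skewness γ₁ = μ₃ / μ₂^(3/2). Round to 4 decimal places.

1.6744

σ = √μ₂ = √144.7209 = 12.03000
σ³ = μ₂^(3/2) = 1740.99243
γ₁ = μ₃/σ³ = 2915.2 / 1740.99243 ≈ 1.6744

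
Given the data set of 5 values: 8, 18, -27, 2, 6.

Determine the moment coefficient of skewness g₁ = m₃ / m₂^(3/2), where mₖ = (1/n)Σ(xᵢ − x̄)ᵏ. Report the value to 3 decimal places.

-1.033

x̄ = (8 + 18 - 27 + 2 + 6) / 5 = 1.4000
deviations (xᵢ − x̄): 6.6000, 16.6000, -28.4000, 0.6000, 4.6000
Σ(xᵢ − x̄)² = 1147.2000 ⇒ m₂ = 1147.2000/5 = 229.44000
Σ(xᵢ − x̄)³ = -17946.9600 ⇒ m₃ = -17946.9600/5 = -3589.39200
m₂^(3/2) = 229.44000^(1.5) = 3475.39123
g₁ = m₃ / m₂^(3/2) = -3589.39200 / 3475.39123 ≈ -1.033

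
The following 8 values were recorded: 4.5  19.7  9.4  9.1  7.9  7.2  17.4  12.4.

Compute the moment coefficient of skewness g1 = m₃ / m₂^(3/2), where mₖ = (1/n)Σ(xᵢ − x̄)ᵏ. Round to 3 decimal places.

x̄ = (4.5 + 19.7 + 9.4 + 9.1 + 7.9 + 7.2 + 17.4 + 12.4) / 8 = 10.9500
deviations (xᵢ − x̄): -6.4500, 8.7500, -1.5500, -1.8500, -3.0500, -3.7500, 6.4500, 1.4500
Σ(xᵢ − x̄)² = 191.0600 ⇒ m₂ = 191.0600/8 = 23.88250
Σ(xᵢ − x̄)³ = 581.8080 ⇒ m₃ = 581.8080/8 = 72.72600
m₂^(3/2) = 23.88250^(1.5) = 116.71312
g1 = m₃ / m₂^(3/2) = 72.72600 / 116.71312 ≈ 0.623

0.623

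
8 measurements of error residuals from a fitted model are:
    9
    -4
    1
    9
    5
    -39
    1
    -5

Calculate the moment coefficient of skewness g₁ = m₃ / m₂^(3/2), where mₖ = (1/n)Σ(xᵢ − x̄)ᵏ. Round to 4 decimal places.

x̄ = (9 - 4 + 1 + 9 + 5 - 39 + 1 - 5) / 8 = -2.8750
deviations (xᵢ − x̄): 11.8750, -1.1250, 3.8750, 11.8750, 7.8750, -36.1250, 3.8750, -2.1250
Σ(xᵢ − x̄)² = 1684.8750 ⇒ m₂ = 1684.8750/8 = 210.60938
Σ(xᵢ − x̄)³ = -43200.8438 ⇒ m₃ = -43200.8438/8 = -5400.10547
m₂^(3/2) = 210.60938^(1.5) = 3056.44475
g₁ = m₃ / m₂^(3/2) = -5400.10547 / 3056.44475 ≈ -1.7668

-1.7668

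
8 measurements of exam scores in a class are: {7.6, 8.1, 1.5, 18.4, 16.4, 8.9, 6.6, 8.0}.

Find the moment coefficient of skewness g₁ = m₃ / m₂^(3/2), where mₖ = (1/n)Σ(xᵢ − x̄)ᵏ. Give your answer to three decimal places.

0.495

x̄ = (7.6 + 8.1 + 1.5 + 18.4 + 16.4 + 8.9 + 6.6 + 8.0) / 8 = 9.4375
deviations (xᵢ − x̄): -1.8375, -1.3375, -7.9375, 8.9625, 6.9625, -0.5375, -2.8375, -1.4375
Σ(xᵢ − x̄)² = 207.3787 ⇒ m₂ = 207.3787/8 = 25.92234
Σ(xᵢ − x̄)³ = 522.7805 ⇒ m₃ = 522.7805/8 = 65.34756
m₂^(3/2) = 25.92234^(1.5) = 131.98099
g₁ = m₃ / m₂^(3/2) = 65.34756 / 131.98099 ≈ 0.495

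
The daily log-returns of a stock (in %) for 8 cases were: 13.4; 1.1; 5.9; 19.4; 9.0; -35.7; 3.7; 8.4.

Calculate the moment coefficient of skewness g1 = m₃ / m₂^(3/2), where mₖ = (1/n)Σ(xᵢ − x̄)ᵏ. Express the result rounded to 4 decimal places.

-1.7349

x̄ = (13.4 + 1.1 + 5.9 + 19.4 + 9.0 - 35.7 + 3.7 + 8.4) / 8 = 3.1500
deviations (xᵢ − x̄): 10.2500, -2.0500, 2.7500, 16.2500, 5.8500, -38.8500, 0.5500, 5.2500
Σ(xᵢ − x̄)² = 1952.3000 ⇒ m₂ = 1952.3000/8 = 244.03750
Σ(xᵢ − x̄)³ = -52912.0200 ⇒ m₃ = -52912.0200/8 = -6614.00250
m₂^(3/2) = 244.03750^(1.5) = 3812.28053
g1 = m₃ / m₂^(3/2) = -6614.00250 / 3812.28053 ≈ -1.7349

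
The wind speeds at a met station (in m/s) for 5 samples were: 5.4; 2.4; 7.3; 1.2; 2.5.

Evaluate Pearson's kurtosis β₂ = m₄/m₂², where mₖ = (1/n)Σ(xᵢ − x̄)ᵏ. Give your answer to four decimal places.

1.6768

x̄ = 3.7600
Σ(xᵢ − x̄)² = 25.2120 ⇒ m₂ = 5.04240
Σ(xᵢ − x̄)⁴ = 213.1661 ⇒ m₄ = 42.63322
m₂² = 25.42580
β₂ = m₄/m₂² = 42.63322 / 25.42580 ≈ 1.6768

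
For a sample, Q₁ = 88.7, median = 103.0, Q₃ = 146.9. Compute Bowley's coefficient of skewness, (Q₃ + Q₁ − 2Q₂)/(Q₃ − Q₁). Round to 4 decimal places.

numerator: Q₃ + Q₁ − 2Q₂ = 146.9 + 88.7 − 2×103.0 = 29.6000
denominator: Q₃ − Q₁ = 146.9 − 88.7 = 58.2000
Bowley skewness = 29.6000 / 58.2000 ≈ 0.5086

0.5086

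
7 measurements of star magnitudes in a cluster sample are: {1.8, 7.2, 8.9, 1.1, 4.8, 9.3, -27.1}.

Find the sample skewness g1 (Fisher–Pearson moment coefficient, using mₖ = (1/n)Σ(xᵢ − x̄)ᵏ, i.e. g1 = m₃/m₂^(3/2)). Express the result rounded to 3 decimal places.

-1.776

x̄ = (1.8 + 7.2 + 8.9 + 1.1 + 4.8 + 9.3 - 27.1) / 7 = 0.8571
deviations (xᵢ − x̄): 0.9429, 6.3429, 8.0429, 0.2429, 3.9429, 8.4429, -27.9571
Σ(xᵢ − x̄)² = 974.2971 ⇒ m₂ = 974.2971/7 = 139.18531
Σ(xᵢ − x̄)³ = -20411.9257 ⇒ m₃ = -20411.9257/7 = -2915.98938
m₂^(3/2) = 139.18531^(1.5) = 1642.06401
g1 = m₃ / m₂^(3/2) = -2915.98938 / 1642.06401 ≈ -1.776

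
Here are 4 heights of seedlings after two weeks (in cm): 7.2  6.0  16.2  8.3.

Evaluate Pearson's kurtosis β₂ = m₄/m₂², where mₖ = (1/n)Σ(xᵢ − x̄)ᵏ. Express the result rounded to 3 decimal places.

x̄ = 9.4250
Σ(xᵢ − x̄)² = 63.8475 ⇒ m₂ = 15.96187
Σ(xᵢ − x̄)⁴ = 2270.5854 ⇒ m₄ = 567.64636
m₂² = 254.78145
β₂ = m₄/m₂² = 567.64636 / 254.78145 ≈ 2.228

2.228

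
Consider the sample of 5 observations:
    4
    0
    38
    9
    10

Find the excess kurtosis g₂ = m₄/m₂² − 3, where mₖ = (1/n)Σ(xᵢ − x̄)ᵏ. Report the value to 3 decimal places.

-0.079

x̄ = 12.2000
Σ(xᵢ − x̄)² = 896.8000 ⇒ m₂ = 179.36000
Σ(xᵢ − x̄)⁴ = 469879.4560 ⇒ m₄ = 93975.89120
m₂² = 32170.00960
g₂ = m₄/m₂² − 3 = 2.92123 − 3 ≈ -0.079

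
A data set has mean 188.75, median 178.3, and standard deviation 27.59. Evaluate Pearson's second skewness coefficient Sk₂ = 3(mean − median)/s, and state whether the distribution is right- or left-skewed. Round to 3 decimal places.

Sk₂ = 3(188.75 − 178.3) / 27.59 = 3 × 10.4500 / 27.59
    = 31.3500 / 27.59 ≈ 1.136
Sk₂ > 0 ⇒ mean > median ⇒ right-skewed (positive skew).

1.136, right-skewed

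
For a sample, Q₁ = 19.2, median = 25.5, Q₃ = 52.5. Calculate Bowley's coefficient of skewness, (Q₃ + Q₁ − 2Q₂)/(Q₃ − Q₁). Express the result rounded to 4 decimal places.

0.6216

numerator: Q₃ + Q₁ − 2Q₂ = 52.5 + 19.2 − 2×25.5 = 20.7000
denominator: Q₃ − Q₁ = 52.5 − 19.2 = 33.3000
Bowley skewness = 20.7000 / 33.3000 ≈ 0.6216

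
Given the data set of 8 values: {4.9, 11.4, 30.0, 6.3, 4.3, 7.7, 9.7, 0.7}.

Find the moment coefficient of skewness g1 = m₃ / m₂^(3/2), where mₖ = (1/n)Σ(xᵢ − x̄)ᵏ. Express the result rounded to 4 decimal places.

1.6679

x̄ = (4.9 + 11.4 + 30.0 + 6.3 + 4.3 + 7.7 + 9.7 + 0.7) / 8 = 9.3750
deviations (xᵢ − x̄): -4.4750, 2.0250, 20.6250, -3.0750, -5.0750, -1.6750, 0.3250, -8.6750
Σ(xᵢ − x̄)² = 562.8950 ⇒ m₂ = 562.8950/8 = 70.36188
Σ(xᵢ − x̄)³ = 7875.0773 ⇒ m₃ = 7875.0773/8 = 984.38466
m₂^(3/2) = 70.36188^(1.5) = 590.20938
g1 = m₃ / m₂^(3/2) = 984.38466 / 590.20938 ≈ 1.6679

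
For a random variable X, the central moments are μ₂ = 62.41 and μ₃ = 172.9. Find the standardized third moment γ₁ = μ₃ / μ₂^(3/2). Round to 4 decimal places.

0.3507

σ = √μ₂ = √62.41 = 7.90000
σ³ = μ₂^(3/2) = 493.03900
γ₁ = μ₃/σ³ = 172.9 / 493.03900 ≈ 0.3507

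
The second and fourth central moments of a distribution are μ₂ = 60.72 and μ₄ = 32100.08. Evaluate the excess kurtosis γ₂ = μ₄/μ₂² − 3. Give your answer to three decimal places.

5.706

μ₂² = 60.72² = 3686.91840
μ₄/μ₂² = 32100.08 / 3686.91840 = 8.70648
γ₂ = 8.70648 − 3 ≈ 5.706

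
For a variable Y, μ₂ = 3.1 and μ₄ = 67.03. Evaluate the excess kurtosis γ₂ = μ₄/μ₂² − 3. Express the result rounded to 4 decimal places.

3.9750

μ₂² = 3.1² = 9.61000
μ₄/μ₂² = 67.03 / 9.61000 = 6.97503
γ₂ = 6.97503 − 3 ≈ 3.9750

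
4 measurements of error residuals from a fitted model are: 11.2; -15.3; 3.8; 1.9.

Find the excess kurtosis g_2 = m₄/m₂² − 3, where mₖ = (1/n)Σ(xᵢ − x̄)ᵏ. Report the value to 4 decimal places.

-0.9026

x̄ = 0.4000
Σ(xᵢ − x̄)² = 376.9400 ⇒ m₂ = 94.23500
Σ(xᵢ − x̄)⁴ = 74500.9058 ⇒ m₄ = 18625.22645
m₂² = 8880.23523
g_2 = m₄/m₂² − 3 = 2.09738 − 3 ≈ -0.9026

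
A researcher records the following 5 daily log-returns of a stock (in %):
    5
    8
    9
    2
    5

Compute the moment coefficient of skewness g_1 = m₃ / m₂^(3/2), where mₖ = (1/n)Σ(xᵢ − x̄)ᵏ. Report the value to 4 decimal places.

x̄ = (5 + 8 + 9 + 2 + 5) / 5 = 5.8000
deviations (xᵢ − x̄): -0.8000, 2.2000, 3.2000, -3.8000, -0.8000
Σ(xᵢ − x̄)² = 30.8000 ⇒ m₂ = 30.8000/5 = 6.16000
Σ(xᵢ − x̄)³ = -12.4800 ⇒ m₃ = -12.4800/5 = -2.49600
m₂^(3/2) = 6.16000^(1.5) = 15.28872
g_1 = m₃ / m₂^(3/2) = -2.49600 / 15.28872 ≈ -0.1633

-0.1633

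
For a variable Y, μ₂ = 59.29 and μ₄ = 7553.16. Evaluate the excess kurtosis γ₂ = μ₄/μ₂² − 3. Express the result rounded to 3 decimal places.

μ₂² = 59.29² = 3515.30410
μ₄/μ₂² = 7553.16 / 3515.30410 = 2.14865
γ₂ = 2.14865 − 3 ≈ -0.851

-0.851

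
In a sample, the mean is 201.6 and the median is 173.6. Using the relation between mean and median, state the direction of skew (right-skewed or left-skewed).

right-skewed

mean − median = 201.6 − 173.6 = 28.0
mean > median ⇒ the longer tail is on the right ⇒ right-skewed (positively skewed).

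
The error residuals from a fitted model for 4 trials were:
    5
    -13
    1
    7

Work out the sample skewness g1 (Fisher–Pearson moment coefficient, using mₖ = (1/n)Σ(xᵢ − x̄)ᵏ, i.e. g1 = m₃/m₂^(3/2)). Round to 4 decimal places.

-0.9068

x̄ = (5 - 13 + 1 + 7) / 4 = 0.0000
deviations (xᵢ − x̄): 5.0000, -13.0000, 1.0000, 7.0000
Σ(xᵢ − x̄)² = 244.0000 ⇒ m₂ = 244.0000/4 = 61.00000
Σ(xᵢ − x̄)³ = -1728.0000 ⇒ m₃ = -1728.0000/4 = -432.00000
m₂^(3/2) = 61.00000^(1.5) = 476.42523
g1 = m₃ / m₂^(3/2) = -432.00000 / 476.42523 ≈ -0.9068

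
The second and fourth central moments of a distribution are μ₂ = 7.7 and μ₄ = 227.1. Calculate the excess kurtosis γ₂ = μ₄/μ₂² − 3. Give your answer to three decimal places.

0.830

μ₂² = 7.7² = 59.29000
μ₄/μ₂² = 227.1 / 59.29000 = 3.83033
γ₂ = 3.83033 − 3 ≈ 0.830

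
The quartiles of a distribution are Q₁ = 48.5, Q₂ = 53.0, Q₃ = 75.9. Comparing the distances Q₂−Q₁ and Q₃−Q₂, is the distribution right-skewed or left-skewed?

Q₂ − Q₁ = 4.5;  Q₃ − Q₂ = 22.9
Q₃ − Q₂ > Q₂ − Q₁ ⇒ the upper half is more spread out ⇒ right-skewed.

right-skewed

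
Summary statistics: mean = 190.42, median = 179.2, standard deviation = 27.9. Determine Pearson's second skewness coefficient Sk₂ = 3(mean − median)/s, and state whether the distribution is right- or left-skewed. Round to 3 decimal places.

1.206, right-skewed

Sk₂ = 3(190.42 − 179.2) / 27.9 = 3 × 11.2200 / 27.9
    = 33.6600 / 27.9 ≈ 1.206
Sk₂ > 0 ⇒ mean > median ⇒ right-skewed (positive skew).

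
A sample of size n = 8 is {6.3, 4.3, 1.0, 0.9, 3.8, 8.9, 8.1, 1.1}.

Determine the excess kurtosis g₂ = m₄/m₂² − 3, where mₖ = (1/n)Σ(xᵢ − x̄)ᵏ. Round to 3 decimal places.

x̄ = 4.3000
Σ(xᵢ − x̄)² = 72.5400 ⇒ m₂ = 9.06750
Σ(xᵢ − x̄)⁴ = 1029.4050 ⇒ m₄ = 128.67563
m₂² = 82.21956
g₂ = m₄/m₂² − 3 = 1.56502 − 3 ≈ -1.435

-1.435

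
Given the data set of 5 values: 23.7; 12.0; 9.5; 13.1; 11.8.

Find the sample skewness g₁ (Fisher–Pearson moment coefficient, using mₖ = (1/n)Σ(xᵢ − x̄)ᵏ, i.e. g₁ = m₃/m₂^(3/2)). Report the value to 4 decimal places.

x̄ = (23.7 + 12.0 + 9.5 + 13.1 + 11.8) / 5 = 14.0200
deviations (xᵢ − x̄): 9.6800, -2.0200, -4.5200, -0.9200, -2.2200
Σ(xᵢ − x̄)² = 123.9880 ⇒ m₂ = 123.9880/5 = 24.79760
Σ(xᵢ − x̄)³ = 794.7317 ⇒ m₃ = 794.7317/5 = 158.94634
m₂^(3/2) = 24.79760^(1.5) = 123.48508
g₁ = m₃ / m₂^(3/2) = 158.94634 / 123.48508 ≈ 1.2872

1.2872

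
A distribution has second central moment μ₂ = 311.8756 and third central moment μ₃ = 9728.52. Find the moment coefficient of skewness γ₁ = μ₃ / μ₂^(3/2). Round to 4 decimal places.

σ = √μ₂ = √311.8756 = 17.66000
σ³ = μ₂^(3/2) = 5507.72310
γ₁ = μ₃/σ³ = 9728.52 / 5507.72310 ≈ 1.7663

1.7663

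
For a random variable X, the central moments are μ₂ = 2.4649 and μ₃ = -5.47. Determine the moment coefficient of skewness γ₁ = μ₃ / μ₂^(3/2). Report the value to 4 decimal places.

σ = √μ₂ = √2.4649 = 1.57000
σ³ = μ₂^(3/2) = 3.86989
γ₁ = μ₃/σ³ = -5.47 / 3.86989 ≈ -1.4135

-1.4135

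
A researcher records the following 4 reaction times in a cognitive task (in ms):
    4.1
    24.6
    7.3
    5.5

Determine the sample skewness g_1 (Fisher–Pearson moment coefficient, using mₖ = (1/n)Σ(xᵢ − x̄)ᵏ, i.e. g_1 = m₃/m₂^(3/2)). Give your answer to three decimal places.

1.091

x̄ = (4.1 + 24.6 + 7.3 + 5.5) / 4 = 10.3750
deviations (xᵢ − x̄): -6.2750, 14.2250, -3.0750, -4.8750
Σ(xᵢ − x̄)² = 274.9475 ⇒ m₂ = 274.9475/4 = 68.73688
Σ(xᵢ − x̄)³ = 2486.4221 ⇒ m₃ = 2486.4221/4 = 621.60553
m₂^(3/2) = 68.73688^(1.5) = 569.88165
g_1 = m₃ / m₂^(3/2) = 621.60553 / 569.88165 ≈ 1.091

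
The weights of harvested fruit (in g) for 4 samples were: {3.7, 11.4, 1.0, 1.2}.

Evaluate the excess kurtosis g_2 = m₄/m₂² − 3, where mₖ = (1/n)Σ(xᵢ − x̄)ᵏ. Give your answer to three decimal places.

x̄ = 4.3250
Σ(xᵢ − x̄)² = 71.2675 ⇒ m₂ = 17.81688
Σ(xᵢ − x̄)⁴ = 2723.3125 ⇒ m₄ = 680.82811
m₂² = 317.44103
g_2 = m₄/m₂² − 3 = 2.14474 − 3 ≈ -0.855

-0.855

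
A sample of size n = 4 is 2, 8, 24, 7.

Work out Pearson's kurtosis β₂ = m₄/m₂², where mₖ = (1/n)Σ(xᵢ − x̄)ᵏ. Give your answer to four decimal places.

x̄ = 10.2500
Σ(xᵢ − x̄)² = 272.7500 ⇒ m₂ = 68.18750
Σ(xᵢ − x̄)⁴ = 40514.3281 ⇒ m₄ = 10128.58203
m₂² = 4649.53516
β₂ = m₄/m₂² = 10128.58203 / 4649.53516 ≈ 2.1784

2.1784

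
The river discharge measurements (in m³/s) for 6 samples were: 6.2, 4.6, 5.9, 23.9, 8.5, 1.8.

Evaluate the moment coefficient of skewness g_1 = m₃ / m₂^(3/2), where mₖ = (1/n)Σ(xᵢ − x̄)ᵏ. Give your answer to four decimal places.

x̄ = (6.2 + 4.6 + 5.9 + 23.9 + 8.5 + 1.8) / 6 = 8.4833
deviations (xᵢ − x̄): -2.2833, -3.8833, -2.5833, 15.4167, 0.0167, -6.6833
Σ(xᵢ − x̄)² = 309.3083 ⇒ m₂ = 309.3083/6 = 51.55139
Σ(xᵢ − x̄)³ = 3277.9044 ⇒ m₃ = 3277.9044/6 = 546.31741
m₂^(3/2) = 51.55139^(1.5) = 370.13534
g_1 = m₃ / m₂^(3/2) = 546.31741 / 370.13534 ≈ 1.4760

1.4760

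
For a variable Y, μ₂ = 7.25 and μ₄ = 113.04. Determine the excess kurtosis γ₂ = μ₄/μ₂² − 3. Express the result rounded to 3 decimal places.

μ₂² = 7.25² = 52.56250
μ₄/μ₂² = 113.04 / 52.56250 = 2.15058
γ₂ = 2.15058 − 3 ≈ -0.849

-0.849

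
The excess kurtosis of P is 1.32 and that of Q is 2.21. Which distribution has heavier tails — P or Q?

Higher excess kurtosis ⇒ heavier tails relative to the normal distribution.
1.32 vs 2.21: the larger is 2.21, so Q has heavier tails.

Q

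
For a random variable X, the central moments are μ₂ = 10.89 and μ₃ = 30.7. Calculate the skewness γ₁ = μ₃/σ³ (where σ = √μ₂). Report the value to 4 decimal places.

σ = √μ₂ = √10.89 = 3.30000
σ³ = μ₂^(3/2) = 35.93700
γ₁ = μ₃/σ³ = 30.7 / 35.93700 ≈ 0.8543

0.8543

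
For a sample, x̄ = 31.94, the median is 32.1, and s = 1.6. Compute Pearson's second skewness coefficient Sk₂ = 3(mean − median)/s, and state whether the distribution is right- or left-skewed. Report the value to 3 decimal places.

-0.300, left-skewed

Sk₂ = 3(31.94 − 32.1) / 1.6 = 3 × -0.1600 / 1.6
    = -0.4800 / 1.6 ≈ -0.300
Sk₂ < 0 ⇒ mean < median ⇒ left-skewed (negative skew).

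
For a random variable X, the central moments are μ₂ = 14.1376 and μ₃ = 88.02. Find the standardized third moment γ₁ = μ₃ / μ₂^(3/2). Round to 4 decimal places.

σ = √μ₂ = √14.1376 = 3.76000
σ³ = μ₂^(3/2) = 53.15738
γ₁ = μ₃/σ³ = 88.02 / 53.15738 ≈ 1.6558

1.6558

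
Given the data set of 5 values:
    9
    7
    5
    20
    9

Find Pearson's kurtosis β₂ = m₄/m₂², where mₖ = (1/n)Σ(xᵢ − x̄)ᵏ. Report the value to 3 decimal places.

x̄ = 10.0000
Σ(xᵢ − x̄)² = 136.0000 ⇒ m₂ = 27.20000
Σ(xᵢ − x̄)⁴ = 10708.0000 ⇒ m₄ = 2141.60000
m₂² = 739.84000
β₂ = m₄/m₂² = 2141.60000 / 739.84000 ≈ 2.895

2.895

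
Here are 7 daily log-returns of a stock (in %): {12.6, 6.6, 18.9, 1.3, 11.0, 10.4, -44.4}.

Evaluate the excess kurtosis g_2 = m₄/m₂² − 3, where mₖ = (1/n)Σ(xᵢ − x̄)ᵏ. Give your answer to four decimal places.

x̄ = 2.3429
Σ(xᵢ − x̄)² = 2723.3171 ⇒ m₂ = 389.04531
Σ(xᵢ − x̄)⁴ = 4870146.7781 ⇒ m₄ = 695735.25401
m₂² = 151356.25022
g_2 = m₄/m₂² − 3 = 4.59667 − 3 ≈ 1.5967

1.5967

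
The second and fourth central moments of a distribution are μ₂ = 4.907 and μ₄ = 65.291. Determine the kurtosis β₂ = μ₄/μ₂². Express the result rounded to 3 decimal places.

μ₂² = 4.907² = 24.07865
μ₄/μ₂² = 65.291 / 24.07865 = 2.71157
β₂ ≈ 2.712

2.712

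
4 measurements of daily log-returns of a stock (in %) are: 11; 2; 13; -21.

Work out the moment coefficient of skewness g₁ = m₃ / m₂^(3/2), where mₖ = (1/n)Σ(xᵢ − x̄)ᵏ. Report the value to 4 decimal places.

x̄ = (11 + 2 + 13 - 21) / 4 = 1.2500
deviations (xᵢ − x̄): 9.7500, 0.7500, 11.7500, -22.2500
Σ(xᵢ − x̄)² = 728.7500 ⇒ m₂ = 728.7500/4 = 182.18750
Σ(xᵢ − x̄)³ = -8465.6250 ⇒ m₃ = -8465.6250/4 = -2116.40625
m₂^(3/2) = 182.18750^(1.5) = 2459.10948
g₁ = m₃ / m₂^(3/2) = -2116.40625 / 2459.10948 ≈ -0.8606

-0.8606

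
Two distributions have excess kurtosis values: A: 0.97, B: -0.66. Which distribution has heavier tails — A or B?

Higher excess kurtosis ⇒ heavier tails relative to the normal distribution.
0.97 vs -0.66: the larger is 0.97, so A has heavier tails. (A is leptokurtic — heavier-than-normal tails; the other is platykurtic.)

A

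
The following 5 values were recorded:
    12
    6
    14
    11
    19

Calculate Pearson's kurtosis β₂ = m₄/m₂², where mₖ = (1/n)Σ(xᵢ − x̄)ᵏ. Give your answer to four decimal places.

2.2532

x̄ = 12.4000
Σ(xᵢ − x̄)² = 89.2000 ⇒ m₂ = 17.84000
Σ(xᵢ − x̄)⁴ = 3585.6160 ⇒ m₄ = 717.12320
m₂² = 318.26560
β₂ = m₄/m₂² = 717.12320 / 318.26560 ≈ 2.2532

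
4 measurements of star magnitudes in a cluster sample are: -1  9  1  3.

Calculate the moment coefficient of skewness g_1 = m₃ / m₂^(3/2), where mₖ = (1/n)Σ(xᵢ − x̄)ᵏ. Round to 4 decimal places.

0.6872

x̄ = (-1 + 9 + 1 + 3) / 4 = 3.0000
deviations (xᵢ − x̄): -4.0000, 6.0000, -2.0000, 0.0000
Σ(xᵢ − x̄)² = 56.0000 ⇒ m₂ = 56.0000/4 = 14.00000
Σ(xᵢ − x̄)³ = 144.0000 ⇒ m₃ = 144.0000/4 = 36.00000
m₂^(3/2) = 14.00000^(1.5) = 52.38320
g_1 = m₃ / m₂^(3/2) = 36.00000 / 52.38320 ≈ 0.6872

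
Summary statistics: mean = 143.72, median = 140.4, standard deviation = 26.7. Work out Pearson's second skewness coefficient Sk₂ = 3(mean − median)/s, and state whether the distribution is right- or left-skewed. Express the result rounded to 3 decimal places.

0.373, right-skewed

Sk₂ = 3(143.72 − 140.4) / 26.7 = 3 × 3.3200 / 26.7
    = 9.9600 / 26.7 ≈ 0.373
Sk₂ > 0 ⇒ mean > median ⇒ right-skewed (positive skew).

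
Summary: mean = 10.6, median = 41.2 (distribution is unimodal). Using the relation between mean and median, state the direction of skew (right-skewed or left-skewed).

mean − median = 10.6 − 41.2 = -30.6
mean < median ⇒ the longer tail is on the left ⇒ left-skewed (negatively skewed).

left-skewed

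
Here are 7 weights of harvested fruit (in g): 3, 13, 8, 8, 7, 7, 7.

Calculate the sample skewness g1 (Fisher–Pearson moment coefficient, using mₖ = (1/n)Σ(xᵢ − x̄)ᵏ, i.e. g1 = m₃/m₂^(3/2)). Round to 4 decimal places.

0.4556

x̄ = (3 + 13 + 8 + 8 + 7 + 7 + 7) / 7 = 7.5714
deviations (xᵢ − x̄): -4.5714, 5.4286, 0.4286, 0.4286, -0.5714, -0.5714, -0.5714
Σ(xᵢ − x̄)² = 51.7143 ⇒ m₂ = 51.7143/7 = 7.38776
Σ(xᵢ − x̄)³ = 64.0408 ⇒ m₃ = 64.0408/7 = 9.14869
m₂^(3/2) = 7.38776^(1.5) = 20.08023
g1 = m₃ / m₂^(3/2) = 9.14869 / 20.08023 ≈ 0.4556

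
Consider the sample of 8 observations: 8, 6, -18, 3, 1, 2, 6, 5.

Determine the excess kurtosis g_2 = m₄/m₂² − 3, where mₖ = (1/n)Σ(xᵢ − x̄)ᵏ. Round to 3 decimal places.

2.285

x̄ = 1.6250
Σ(xᵢ − x̄)² = 477.8750 ⇒ m₂ = 59.73438
Σ(xᵢ − x̄)⁴ = 150851.1816 ⇒ m₄ = 18856.39771
m₂² = 3568.19556
g_2 = m₄/m₂² − 3 = 5.28458 − 3 ≈ 2.285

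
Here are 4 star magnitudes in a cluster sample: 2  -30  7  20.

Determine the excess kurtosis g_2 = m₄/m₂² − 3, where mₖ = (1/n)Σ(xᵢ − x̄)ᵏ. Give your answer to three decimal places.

-0.914

x̄ = -0.2500
Σ(xᵢ − x̄)² = 1352.7500 ⇒ m₂ = 338.18750
Σ(xᵢ − x̄)⁴ = 954275.3281 ⇒ m₄ = 238568.83203
m₂² = 114370.78516
g_2 = m₄/m₂² − 3 = 2.08592 − 3 ≈ -0.914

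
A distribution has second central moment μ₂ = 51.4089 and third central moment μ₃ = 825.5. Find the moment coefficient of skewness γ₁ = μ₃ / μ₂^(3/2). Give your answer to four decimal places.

σ = √μ₂ = √51.4089 = 7.17000
σ³ = μ₂^(3/2) = 368.60181
γ₁ = μ₃/σ³ = 825.5 / 368.60181 ≈ 2.2395

2.2395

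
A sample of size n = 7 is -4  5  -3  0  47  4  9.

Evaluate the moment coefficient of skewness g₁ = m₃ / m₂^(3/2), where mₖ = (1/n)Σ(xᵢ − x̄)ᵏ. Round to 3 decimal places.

1.761

x̄ = (-4 + 5 - 3 + 0 + 47 + 4 + 9) / 7 = 8.2857
deviations (xᵢ − x̄): -12.2857, -3.2857, -11.2857, -8.2857, 38.7143, -4.2857, 0.7143
Σ(xᵢ − x̄)² = 1875.4286 ⇒ m₂ = 1875.4286/7 = 267.91837
Σ(xᵢ − x̄)³ = 54050.3265 ⇒ m₃ = 54050.3265/7 = 7721.47522
m₂^(3/2) = 267.91837^(1.5) = 4385.34466
g₁ = m₃ / m₂^(3/2) = 7721.47522 / 4385.34466 ≈ 1.761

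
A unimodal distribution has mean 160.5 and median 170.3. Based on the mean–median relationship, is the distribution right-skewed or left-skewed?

left-skewed

mean − median = 160.5 − 170.3 = -9.8
mean < median ⇒ the longer tail is on the left ⇒ left-skewed (negatively skewed).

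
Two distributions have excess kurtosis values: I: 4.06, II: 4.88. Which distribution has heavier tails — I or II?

II

Higher excess kurtosis ⇒ heavier tails relative to the normal distribution.
4.06 vs 4.88: the larger is 4.88, so II has heavier tails.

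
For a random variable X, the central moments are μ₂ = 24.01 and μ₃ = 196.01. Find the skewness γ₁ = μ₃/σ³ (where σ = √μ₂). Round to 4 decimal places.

σ = √μ₂ = √24.01 = 4.90000
σ³ = μ₂^(3/2) = 117.64900
γ₁ = μ₃/σ³ = 196.01 / 117.64900 ≈ 1.6661

1.6661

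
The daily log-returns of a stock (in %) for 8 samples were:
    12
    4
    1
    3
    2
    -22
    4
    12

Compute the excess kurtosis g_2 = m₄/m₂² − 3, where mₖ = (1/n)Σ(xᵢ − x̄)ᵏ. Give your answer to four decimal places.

1.5557

x̄ = 2.0000
Σ(xᵢ − x̄)² = 786.0000 ⇒ m₂ = 98.25000
Σ(xᵢ − x̄)⁴ = 351810.0000 ⇒ m₄ = 43976.25000
m₂² = 9653.06250
g_2 = m₄/m₂² − 3 = 4.55568 − 3 ≈ 1.5557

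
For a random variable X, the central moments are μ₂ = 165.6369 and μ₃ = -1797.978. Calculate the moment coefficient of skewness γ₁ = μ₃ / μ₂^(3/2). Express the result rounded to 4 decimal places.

-0.8434

σ = √μ₂ = √165.6369 = 12.87000
σ³ = μ₂^(3/2) = 2131.74690
γ₁ = μ₃/σ³ = -1797.978 / 2131.74690 ≈ -0.8434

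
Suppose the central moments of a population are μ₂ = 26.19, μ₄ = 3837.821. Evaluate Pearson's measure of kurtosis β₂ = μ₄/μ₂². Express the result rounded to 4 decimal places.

μ₂² = 26.19² = 685.91610
μ₄/μ₂² = 3837.821 / 685.91610 = 5.59518
β₂ ≈ 5.5952

5.5952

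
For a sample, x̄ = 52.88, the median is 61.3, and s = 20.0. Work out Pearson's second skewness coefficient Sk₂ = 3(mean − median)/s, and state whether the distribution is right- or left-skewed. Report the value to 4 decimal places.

Sk₂ = 3(52.88 − 61.3) / 20.0 = 3 × -8.4200 / 20.0
    = -25.2600 / 20.0 ≈ -1.2630
Sk₂ < 0 ⇒ mean < median ⇒ left-skewed (negative skew).

-1.2630, left-skewed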